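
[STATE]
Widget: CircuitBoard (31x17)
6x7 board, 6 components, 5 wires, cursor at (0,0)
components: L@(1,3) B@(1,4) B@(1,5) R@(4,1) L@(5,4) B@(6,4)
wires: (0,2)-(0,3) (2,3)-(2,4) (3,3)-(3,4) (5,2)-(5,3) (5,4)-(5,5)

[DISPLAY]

   0 1 2 3 4 5                 
0  [.]      · ─ ·              
                               
1               L   B   B      
                               
2               · ─ ·          
                               
3               · ─ ·          
                               
4       R                      
                               
5           · ─ ·   L ─ ·      
                               
6                   B          
Cursor: (0,0)                  
                               
                               


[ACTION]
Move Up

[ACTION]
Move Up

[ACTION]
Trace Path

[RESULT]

   0 1 2 3 4 5                 
0  [.]      · ─ ·              
                               
1               L   B   B      
                               
2               · ─ ·          
                               
3               · ─ ·          
                               
4       R                      
                               
5           · ─ ·   L ─ ·      
                               
6                   B          
Cursor: (0,0)  Trace: No connec
                               
                               


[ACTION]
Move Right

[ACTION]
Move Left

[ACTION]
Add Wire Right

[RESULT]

   0 1 2 3 4 5                 
0  [.]─ ·   · ─ ·              
                               
1               L   B   B      
                               
2               · ─ ·          
                               
3               · ─ ·          
                               
4       R                      
                               
5           · ─ ·   L ─ ·      
                               
6                   B          
Cursor: (0,0)  Trace: No connec
                               
                               


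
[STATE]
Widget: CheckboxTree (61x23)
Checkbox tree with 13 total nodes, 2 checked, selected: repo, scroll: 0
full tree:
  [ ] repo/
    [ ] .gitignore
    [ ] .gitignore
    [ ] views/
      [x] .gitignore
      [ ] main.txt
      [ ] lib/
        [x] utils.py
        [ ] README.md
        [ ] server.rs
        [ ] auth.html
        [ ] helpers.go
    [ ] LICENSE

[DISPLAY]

>[-] repo/                                                   
   [ ] .gitignore                                            
   [ ] .gitignore                                            
   [-] views/                                                
     [x] .gitignore                                          
     [ ] main.txt                                            
     [-] lib/                                                
       [x] utils.py                                          
       [ ] README.md                                         
       [ ] server.rs                                         
       [ ] auth.html                                         
       [ ] helpers.go                                        
   [ ] LICENSE                                               
                                                             
                                                             
                                                             
                                                             
                                                             
                                                             
                                                             
                                                             
                                                             
                                                             


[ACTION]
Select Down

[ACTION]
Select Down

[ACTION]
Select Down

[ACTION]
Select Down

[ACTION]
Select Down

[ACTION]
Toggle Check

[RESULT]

 [-] repo/                                                   
   [ ] .gitignore                                            
   [ ] .gitignore                                            
   [-] views/                                                
     [x] .gitignore                                          
>    [x] main.txt                                            
     [-] lib/                                                
       [x] utils.py                                          
       [ ] README.md                                         
       [ ] server.rs                                         
       [ ] auth.html                                         
       [ ] helpers.go                                        
   [ ] LICENSE                                               
                                                             
                                                             
                                                             
                                                             
                                                             
                                                             
                                                             
                                                             
                                                             
                                                             


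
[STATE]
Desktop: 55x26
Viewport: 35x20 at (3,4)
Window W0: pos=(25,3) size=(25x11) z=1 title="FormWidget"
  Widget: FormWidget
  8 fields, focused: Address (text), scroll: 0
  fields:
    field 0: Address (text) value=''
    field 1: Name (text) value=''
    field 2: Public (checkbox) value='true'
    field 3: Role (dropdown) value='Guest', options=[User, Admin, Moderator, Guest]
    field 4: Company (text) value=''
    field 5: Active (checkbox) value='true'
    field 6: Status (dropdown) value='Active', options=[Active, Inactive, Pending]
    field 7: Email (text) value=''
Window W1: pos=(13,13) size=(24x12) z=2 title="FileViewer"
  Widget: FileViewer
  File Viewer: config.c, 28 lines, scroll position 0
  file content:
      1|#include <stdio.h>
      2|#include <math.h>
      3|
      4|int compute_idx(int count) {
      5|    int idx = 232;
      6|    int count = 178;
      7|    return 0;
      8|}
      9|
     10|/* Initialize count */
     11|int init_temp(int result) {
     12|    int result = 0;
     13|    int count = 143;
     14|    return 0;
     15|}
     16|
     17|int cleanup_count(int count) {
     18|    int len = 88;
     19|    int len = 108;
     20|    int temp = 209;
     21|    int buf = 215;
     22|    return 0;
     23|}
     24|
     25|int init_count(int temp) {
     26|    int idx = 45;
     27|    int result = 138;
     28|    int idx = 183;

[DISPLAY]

                      ┃ FormWidget 
                      ┠────────────
                      ┃> Address:  
                      ┃  Name:     
                      ┃  Public:   
                      ┃  Role:     
                      ┃  Company:  
                      ┃  Active:   
                      ┃  Status:   
          ┏━━━━━━━━━━━━━━━━━━━━━━┓━
          ┃ FileViewer           ┃ 
          ┠──────────────────────┨ 
          ┃#include <stdio.h>   ▲┃ 
          ┃#include <math.h>    █┃ 
          ┃                     ░┃ 
          ┃int compute_idx(int c░┃ 
          ┃    int idx = 232;   ░┃ 
          ┃    int count = 178; ░┃ 
          ┃    return 0;        ░┃ 
          ┃}                    ▼┃ 


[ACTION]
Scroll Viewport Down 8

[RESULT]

                      ┃> Address:  
                      ┃  Name:     
                      ┃  Public:   
                      ┃  Role:     
                      ┃  Company:  
                      ┃  Active:   
                      ┃  Status:   
          ┏━━━━━━━━━━━━━━━━━━━━━━┓━
          ┃ FileViewer           ┃ 
          ┠──────────────────────┨ 
          ┃#include <stdio.h>   ▲┃ 
          ┃#include <math.h>    █┃ 
          ┃                     ░┃ 
          ┃int compute_idx(int c░┃ 
          ┃    int idx = 232;   ░┃ 
          ┃    int count = 178; ░┃ 
          ┃    return 0;        ░┃ 
          ┃}                    ▼┃ 
          ┗━━━━━━━━━━━━━━━━━━━━━━┛ 
                                   


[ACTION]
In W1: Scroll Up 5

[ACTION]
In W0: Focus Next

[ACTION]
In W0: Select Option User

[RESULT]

                      ┃  Address:  
                      ┃> Name:     
                      ┃  Public:   
                      ┃  Role:     
                      ┃  Company:  
                      ┃  Active:   
                      ┃  Status:   
          ┏━━━━━━━━━━━━━━━━━━━━━━┓━
          ┃ FileViewer           ┃ 
          ┠──────────────────────┨ 
          ┃#include <stdio.h>   ▲┃ 
          ┃#include <math.h>    █┃ 
          ┃                     ░┃ 
          ┃int compute_idx(int c░┃ 
          ┃    int idx = 232;   ░┃ 
          ┃    int count = 178; ░┃ 
          ┃    return 0;        ░┃ 
          ┃}                    ▼┃ 
          ┗━━━━━━━━━━━━━━━━━━━━━━┛ 
                                   


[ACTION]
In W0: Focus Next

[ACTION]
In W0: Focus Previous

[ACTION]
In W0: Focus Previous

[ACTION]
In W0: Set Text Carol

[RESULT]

                      ┃> Address:  
                      ┃  Name:     
                      ┃  Public:   
                      ┃  Role:     
                      ┃  Company:  
                      ┃  Active:   
                      ┃  Status:   
          ┏━━━━━━━━━━━━━━━━━━━━━━┓━
          ┃ FileViewer           ┃ 
          ┠──────────────────────┨ 
          ┃#include <stdio.h>   ▲┃ 
          ┃#include <math.h>    █┃ 
          ┃                     ░┃ 
          ┃int compute_idx(int c░┃ 
          ┃    int idx = 232;   ░┃ 
          ┃    int count = 178; ░┃ 
          ┃    return 0;        ░┃ 
          ┃}                    ▼┃ 
          ┗━━━━━━━━━━━━━━━━━━━━━━┛ 
                                   


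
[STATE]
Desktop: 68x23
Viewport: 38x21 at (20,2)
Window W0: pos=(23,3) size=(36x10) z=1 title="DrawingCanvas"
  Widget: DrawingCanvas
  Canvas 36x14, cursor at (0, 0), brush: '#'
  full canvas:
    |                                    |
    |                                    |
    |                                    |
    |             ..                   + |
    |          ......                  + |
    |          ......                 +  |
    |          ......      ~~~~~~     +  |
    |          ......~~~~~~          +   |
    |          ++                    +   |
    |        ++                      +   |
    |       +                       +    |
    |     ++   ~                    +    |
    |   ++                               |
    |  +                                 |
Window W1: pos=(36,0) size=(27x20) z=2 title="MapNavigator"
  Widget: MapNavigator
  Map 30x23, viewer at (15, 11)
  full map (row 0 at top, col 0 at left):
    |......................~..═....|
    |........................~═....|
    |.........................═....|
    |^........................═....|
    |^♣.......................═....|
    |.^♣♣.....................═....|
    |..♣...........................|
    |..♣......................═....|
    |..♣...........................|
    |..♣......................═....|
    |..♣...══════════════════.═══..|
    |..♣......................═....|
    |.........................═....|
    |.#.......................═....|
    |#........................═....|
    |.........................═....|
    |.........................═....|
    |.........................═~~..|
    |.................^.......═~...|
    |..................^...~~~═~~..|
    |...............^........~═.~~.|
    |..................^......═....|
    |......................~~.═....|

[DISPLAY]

                ┠─────────────────────
   ┏━━━━━━━━━━━━┃.....................
   ┃ DrawingCanv┃.....................
   ┠────────────┃♣....................
   ┃+           ┃.....................
   ┃            ┃.....................
   ┃            ┃.....................
   ┃            ┃.....................
   ┃          ..┃...══════════════════
   ┃          ..┃............@........
   ┗━━━━━━━━━━━━┃.....................
                ┃.....................
                ┃.....................
                ┃.....................
                ┃.....................
                ┃.....................
                ┃..............^......
                ┗━━━━━━━━━━━━━━━━━━━━━
                                      
                                      
                                      


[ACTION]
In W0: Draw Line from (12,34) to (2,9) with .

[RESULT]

                ┠─────────────────────
   ┏━━━━━━━━━━━━┃.....................
   ┃ DrawingCanv┃.....................
   ┠────────────┃♣....................
   ┃+           ┃.....................
   ┃            ┃.....................
   ┃         .. ┃.....................
   ┃           .┃.....................
   ┃          ..┃...══════════════════
   ┃          ..┃............@........
   ┗━━━━━━━━━━━━┃.....................
                ┃.....................
                ┃.....................
                ┃.....................
                ┃.....................
                ┃.....................
                ┃..............^......
                ┗━━━━━━━━━━━━━━━━━━━━━
                                      
                                      
                                      


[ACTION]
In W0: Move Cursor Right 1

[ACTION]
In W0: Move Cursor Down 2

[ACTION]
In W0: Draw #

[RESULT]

                ┠─────────────────────
   ┏━━━━━━━━━━━━┃.....................
   ┃ DrawingCanv┃.....................
   ┠────────────┃♣....................
   ┃            ┃.....................
   ┃            ┃.....................
   ┃ #       .. ┃.....................
   ┃           .┃.....................
   ┃          ..┃...══════════════════
   ┃          ..┃............@........
   ┗━━━━━━━━━━━━┃.....................
                ┃.....................
                ┃.....................
                ┃.....................
                ┃.....................
                ┃.....................
                ┃..............^......
                ┗━━━━━━━━━━━━━━━━━━━━━
                                      
                                      
                                      


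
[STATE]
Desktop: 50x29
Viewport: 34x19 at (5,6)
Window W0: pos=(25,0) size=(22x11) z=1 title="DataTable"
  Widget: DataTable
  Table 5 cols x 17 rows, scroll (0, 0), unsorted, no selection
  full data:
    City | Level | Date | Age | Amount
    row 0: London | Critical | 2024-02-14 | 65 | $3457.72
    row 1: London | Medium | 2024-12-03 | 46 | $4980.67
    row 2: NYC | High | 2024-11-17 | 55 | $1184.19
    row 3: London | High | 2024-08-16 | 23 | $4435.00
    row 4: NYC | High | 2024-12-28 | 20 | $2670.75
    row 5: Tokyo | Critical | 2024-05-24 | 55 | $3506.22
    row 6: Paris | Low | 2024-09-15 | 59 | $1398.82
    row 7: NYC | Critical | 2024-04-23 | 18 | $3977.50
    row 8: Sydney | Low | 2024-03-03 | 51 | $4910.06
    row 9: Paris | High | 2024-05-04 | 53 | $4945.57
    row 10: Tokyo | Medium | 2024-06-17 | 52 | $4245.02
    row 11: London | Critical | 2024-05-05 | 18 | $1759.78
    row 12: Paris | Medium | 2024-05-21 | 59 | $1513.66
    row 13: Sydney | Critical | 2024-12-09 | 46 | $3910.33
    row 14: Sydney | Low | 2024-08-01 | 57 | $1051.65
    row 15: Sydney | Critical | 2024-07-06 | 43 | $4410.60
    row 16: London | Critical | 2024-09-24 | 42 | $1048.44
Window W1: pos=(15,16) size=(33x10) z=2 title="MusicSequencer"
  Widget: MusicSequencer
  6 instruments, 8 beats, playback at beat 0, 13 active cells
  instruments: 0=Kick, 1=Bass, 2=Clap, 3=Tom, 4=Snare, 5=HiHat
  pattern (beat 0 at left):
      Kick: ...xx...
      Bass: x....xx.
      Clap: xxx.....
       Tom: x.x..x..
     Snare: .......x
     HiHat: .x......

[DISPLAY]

                    ┃London│Medium
                    ┃NYC   │High  
                    ┃London│High  
                    ┃NYC   │High  
                    ┗━━━━━━━━━━━━━
                                  
                                  
                                  
                                  
                                  
          ┏━━━━━━━━━━━━━━━━━━━━━━━
          ┃ MusicSequencer        
          ┠───────────────────────
          ┃      ▼1234567         
          ┃  Kick···██···         
          ┃  Bass█····██·         
          ┃  Clap███·····         
          ┃   Tom█·█··█··         
          ┃ Snare·······█         


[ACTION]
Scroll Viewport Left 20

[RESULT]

                         ┃London│M
                         ┃NYC   │H
                         ┃London│H
                         ┃NYC   │H
                         ┗━━━━━━━━
                                  
                                  
                                  
                                  
                                  
               ┏━━━━━━━━━━━━━━━━━━
               ┃ MusicSequencer   
               ┠──────────────────
               ┃      ▼1234567    
               ┃  Kick···██···    
               ┃  Bass█····██·    
               ┃  Clap███·····    
               ┃   Tom█·█··█··    
               ┃ Snare·······█    


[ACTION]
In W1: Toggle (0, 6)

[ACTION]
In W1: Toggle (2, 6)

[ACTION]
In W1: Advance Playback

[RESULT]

                         ┃London│M
                         ┃NYC   │H
                         ┃London│H
                         ┃NYC   │H
                         ┗━━━━━━━━
                                  
                                  
                                  
                                  
                                  
               ┏━━━━━━━━━━━━━━━━━━
               ┃ MusicSequencer   
               ┠──────────────────
               ┃      0▼234567    
               ┃  Kick···██·█·    
               ┃  Bass█····██·    
               ┃  Clap███···█·    
               ┃   Tom█·█··█··    
               ┃ Snare·······█    


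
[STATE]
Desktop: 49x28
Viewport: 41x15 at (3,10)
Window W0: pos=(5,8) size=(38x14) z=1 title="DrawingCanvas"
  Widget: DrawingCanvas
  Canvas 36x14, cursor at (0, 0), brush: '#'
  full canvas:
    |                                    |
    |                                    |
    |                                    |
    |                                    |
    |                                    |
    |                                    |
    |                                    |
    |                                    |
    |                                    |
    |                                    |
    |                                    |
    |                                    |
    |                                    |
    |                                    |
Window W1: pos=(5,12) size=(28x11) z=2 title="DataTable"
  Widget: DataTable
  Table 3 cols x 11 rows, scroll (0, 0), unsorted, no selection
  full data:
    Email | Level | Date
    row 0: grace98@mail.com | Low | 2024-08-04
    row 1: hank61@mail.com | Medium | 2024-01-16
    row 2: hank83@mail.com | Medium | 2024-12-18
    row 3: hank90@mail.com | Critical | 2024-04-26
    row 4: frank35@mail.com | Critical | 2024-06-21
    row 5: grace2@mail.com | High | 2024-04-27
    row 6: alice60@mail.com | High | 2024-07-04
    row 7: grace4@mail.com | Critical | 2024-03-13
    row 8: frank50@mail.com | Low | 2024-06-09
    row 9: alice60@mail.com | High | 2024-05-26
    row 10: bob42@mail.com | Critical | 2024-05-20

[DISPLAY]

  ┠────────────────────────────────────┨ 
  ┃+                                   ┃ 
  ┏━━━━━━━━━━━━━━━━━━━━━━━━━━┓         ┃ 
  ┃ DataTable                ┃         ┃ 
  ┠──────────────────────────┨         ┃ 
  ┃Email           │Level   │┃         ┃ 
  ┃────────────────┼────────┼┃         ┃ 
  ┃grace98@mail.com│Low     │┃         ┃ 
  ┃hank61@mail.com │Medium  │┃         ┃ 
  ┃hank83@mail.com │Medium  │┃         ┃ 
  ┃hank90@mail.com │Critical│┃         ┃ 
  ┃frank35@mail.com│Critical│┃━━━━━━━━━┛ 
  ┗━━━━━━━━━━━━━━━━━━━━━━━━━━┛           
                                         
                                         


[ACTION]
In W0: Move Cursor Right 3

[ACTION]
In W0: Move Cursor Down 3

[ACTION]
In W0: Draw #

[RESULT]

  ┠────────────────────────────────────┨ 
  ┃                                    ┃ 
  ┏━━━━━━━━━━━━━━━━━━━━━━━━━━┓         ┃ 
  ┃ DataTable                ┃         ┃ 
  ┠──────────────────────────┨         ┃ 
  ┃Email           │Level   │┃         ┃ 
  ┃────────────────┼────────┼┃         ┃ 
  ┃grace98@mail.com│Low     │┃         ┃ 
  ┃hank61@mail.com │Medium  │┃         ┃ 
  ┃hank83@mail.com │Medium  │┃         ┃ 
  ┃hank90@mail.com │Critical│┃         ┃ 
  ┃frank35@mail.com│Critical│┃━━━━━━━━━┛ 
  ┗━━━━━━━━━━━━━━━━━━━━━━━━━━┛           
                                         
                                         


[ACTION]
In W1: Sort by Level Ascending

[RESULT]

  ┠────────────────────────────────────┨ 
  ┃                                    ┃ 
  ┏━━━━━━━━━━━━━━━━━━━━━━━━━━┓         ┃ 
  ┃ DataTable                ┃         ┃ 
  ┠──────────────────────────┨         ┃ 
  ┃Email           │Level  ▲│┃         ┃ 
  ┃────────────────┼────────┼┃         ┃ 
  ┃hank90@mail.com │Critical│┃         ┃ 
  ┃frank35@mail.com│Critical│┃         ┃ 
  ┃grace4@mail.com │Critical│┃         ┃ 
  ┃bob42@mail.com  │Critical│┃         ┃ 
  ┃grace2@mail.com │High    │┃━━━━━━━━━┛ 
  ┗━━━━━━━━━━━━━━━━━━━━━━━━━━┛           
                                         
                                         


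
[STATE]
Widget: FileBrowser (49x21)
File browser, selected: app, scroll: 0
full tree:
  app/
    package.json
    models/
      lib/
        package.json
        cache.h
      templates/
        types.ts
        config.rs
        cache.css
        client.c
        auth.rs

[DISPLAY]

> [-] app/                                       
    package.json                                 
    [+] models/                                  
                                                 
                                                 
                                                 
                                                 
                                                 
                                                 
                                                 
                                                 
                                                 
                                                 
                                                 
                                                 
                                                 
                                                 
                                                 
                                                 
                                                 
                                                 


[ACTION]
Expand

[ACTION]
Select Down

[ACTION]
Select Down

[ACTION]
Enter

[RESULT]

  [-] app/                                       
    package.json                                 
  > [-] models/                                  
      [+] lib/                                   
      [+] templates/                             
                                                 
                                                 
                                                 
                                                 
                                                 
                                                 
                                                 
                                                 
                                                 
                                                 
                                                 
                                                 
                                                 
                                                 
                                                 
                                                 


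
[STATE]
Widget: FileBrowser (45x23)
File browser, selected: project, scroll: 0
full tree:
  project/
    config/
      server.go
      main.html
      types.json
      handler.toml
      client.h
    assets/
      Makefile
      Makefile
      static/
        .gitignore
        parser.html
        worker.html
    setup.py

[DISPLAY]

> [-] project/                               
    [+] config/                              
    [+] assets/                              
    setup.py                                 
                                             
                                             
                                             
                                             
                                             
                                             
                                             
                                             
                                             
                                             
                                             
                                             
                                             
                                             
                                             
                                             
                                             
                                             
                                             


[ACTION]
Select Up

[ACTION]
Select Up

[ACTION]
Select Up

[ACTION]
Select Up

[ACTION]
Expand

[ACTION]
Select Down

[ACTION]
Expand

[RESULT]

  [-] project/                               
  > [-] config/                              
      server.go                              
      main.html                              
      types.json                             
      handler.toml                           
      client.h                               
    [+] assets/                              
    setup.py                                 
                                             
                                             
                                             
                                             
                                             
                                             
                                             
                                             
                                             
                                             
                                             
                                             
                                             
                                             


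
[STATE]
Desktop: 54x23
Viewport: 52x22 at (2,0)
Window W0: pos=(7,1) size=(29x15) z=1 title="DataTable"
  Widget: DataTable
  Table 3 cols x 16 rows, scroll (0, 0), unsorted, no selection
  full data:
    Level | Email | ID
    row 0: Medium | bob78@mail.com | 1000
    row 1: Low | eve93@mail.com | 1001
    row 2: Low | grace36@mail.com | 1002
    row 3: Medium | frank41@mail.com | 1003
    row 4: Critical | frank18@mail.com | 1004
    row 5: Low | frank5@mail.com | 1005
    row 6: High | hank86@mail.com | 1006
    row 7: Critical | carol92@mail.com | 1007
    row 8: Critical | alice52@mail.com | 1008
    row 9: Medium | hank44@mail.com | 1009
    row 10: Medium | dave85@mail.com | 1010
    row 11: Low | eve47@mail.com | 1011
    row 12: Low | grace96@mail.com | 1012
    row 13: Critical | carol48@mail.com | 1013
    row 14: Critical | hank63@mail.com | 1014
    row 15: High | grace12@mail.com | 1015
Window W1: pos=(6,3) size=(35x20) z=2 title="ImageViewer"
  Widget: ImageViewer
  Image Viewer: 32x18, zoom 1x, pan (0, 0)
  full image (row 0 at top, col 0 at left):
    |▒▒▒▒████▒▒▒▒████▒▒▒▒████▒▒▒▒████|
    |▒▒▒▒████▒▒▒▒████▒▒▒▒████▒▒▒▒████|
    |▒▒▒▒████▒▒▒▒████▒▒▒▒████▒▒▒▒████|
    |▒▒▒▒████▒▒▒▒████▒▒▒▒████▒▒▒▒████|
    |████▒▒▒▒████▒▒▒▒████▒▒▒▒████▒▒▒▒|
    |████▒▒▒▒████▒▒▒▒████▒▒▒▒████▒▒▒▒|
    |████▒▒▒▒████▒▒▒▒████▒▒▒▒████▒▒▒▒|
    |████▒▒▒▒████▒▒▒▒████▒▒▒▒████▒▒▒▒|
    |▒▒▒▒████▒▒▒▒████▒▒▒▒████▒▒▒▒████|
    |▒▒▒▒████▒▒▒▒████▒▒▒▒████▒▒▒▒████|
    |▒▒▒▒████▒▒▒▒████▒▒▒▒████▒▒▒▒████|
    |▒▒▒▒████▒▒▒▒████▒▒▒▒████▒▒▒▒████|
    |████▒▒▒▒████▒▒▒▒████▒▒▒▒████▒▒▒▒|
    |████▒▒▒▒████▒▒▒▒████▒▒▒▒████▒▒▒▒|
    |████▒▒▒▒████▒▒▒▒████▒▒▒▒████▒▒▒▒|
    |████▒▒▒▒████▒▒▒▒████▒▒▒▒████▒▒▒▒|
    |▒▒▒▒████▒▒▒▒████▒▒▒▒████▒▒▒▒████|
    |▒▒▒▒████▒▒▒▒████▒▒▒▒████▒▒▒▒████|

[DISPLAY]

                                                    
     ┏━━━━━━━━━━━━━━━━━━━━━━━━━━━┓                  
     ┃ DataTable                 ┃                  
    ┏━━━━━━━━━━━━━━━━━━━━━━━━━━━━━━━━━┓             
    ┃ ImageViewer                     ┃             
    ┠─────────────────────────────────┨             
    ┃▒▒▒▒████▒▒▒▒████▒▒▒▒████▒▒▒▒████ ┃             
    ┃▒▒▒▒████▒▒▒▒████▒▒▒▒████▒▒▒▒████ ┃             
    ┃▒▒▒▒████▒▒▒▒████▒▒▒▒████▒▒▒▒████ ┃             
    ┃▒▒▒▒████▒▒▒▒████▒▒▒▒████▒▒▒▒████ ┃             
    ┃████▒▒▒▒████▒▒▒▒████▒▒▒▒████▒▒▒▒ ┃             
    ┃████▒▒▒▒████▒▒▒▒████▒▒▒▒████▒▒▒▒ ┃             
    ┃████▒▒▒▒████▒▒▒▒████▒▒▒▒████▒▒▒▒ ┃             
    ┃████▒▒▒▒████▒▒▒▒████▒▒▒▒████▒▒▒▒ ┃             
    ┃▒▒▒▒████▒▒▒▒████▒▒▒▒████▒▒▒▒████ ┃             
    ┃▒▒▒▒████▒▒▒▒████▒▒▒▒████▒▒▒▒████ ┃             
    ┃▒▒▒▒████▒▒▒▒████▒▒▒▒████▒▒▒▒████ ┃             
    ┃▒▒▒▒████▒▒▒▒████▒▒▒▒████▒▒▒▒████ ┃             
    ┃████▒▒▒▒████▒▒▒▒████▒▒▒▒████▒▒▒▒ ┃             
    ┃████▒▒▒▒████▒▒▒▒████▒▒▒▒████▒▒▒▒ ┃             
    ┃████▒▒▒▒████▒▒▒▒████▒▒▒▒████▒▒▒▒ ┃             
    ┃████▒▒▒▒████▒▒▒▒████▒▒▒▒████▒▒▒▒ ┃             


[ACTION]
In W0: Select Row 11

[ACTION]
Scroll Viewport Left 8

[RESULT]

                                                    
       ┏━━━━━━━━━━━━━━━━━━━━━━━━━━━┓                
       ┃ DataTable                 ┃                
      ┏━━━━━━━━━━━━━━━━━━━━━━━━━━━━━━━━━┓           
      ┃ ImageViewer                     ┃           
      ┠─────────────────────────────────┨           
      ┃▒▒▒▒████▒▒▒▒████▒▒▒▒████▒▒▒▒████ ┃           
      ┃▒▒▒▒████▒▒▒▒████▒▒▒▒████▒▒▒▒████ ┃           
      ┃▒▒▒▒████▒▒▒▒████▒▒▒▒████▒▒▒▒████ ┃           
      ┃▒▒▒▒████▒▒▒▒████▒▒▒▒████▒▒▒▒████ ┃           
      ┃████▒▒▒▒████▒▒▒▒████▒▒▒▒████▒▒▒▒ ┃           
      ┃████▒▒▒▒████▒▒▒▒████▒▒▒▒████▒▒▒▒ ┃           
      ┃████▒▒▒▒████▒▒▒▒████▒▒▒▒████▒▒▒▒ ┃           
      ┃████▒▒▒▒████▒▒▒▒████▒▒▒▒████▒▒▒▒ ┃           
      ┃▒▒▒▒████▒▒▒▒████▒▒▒▒████▒▒▒▒████ ┃           
      ┃▒▒▒▒████▒▒▒▒████▒▒▒▒████▒▒▒▒████ ┃           
      ┃▒▒▒▒████▒▒▒▒████▒▒▒▒████▒▒▒▒████ ┃           
      ┃▒▒▒▒████▒▒▒▒████▒▒▒▒████▒▒▒▒████ ┃           
      ┃████▒▒▒▒████▒▒▒▒████▒▒▒▒████▒▒▒▒ ┃           
      ┃████▒▒▒▒████▒▒▒▒████▒▒▒▒████▒▒▒▒ ┃           
      ┃████▒▒▒▒████▒▒▒▒████▒▒▒▒████▒▒▒▒ ┃           
      ┃████▒▒▒▒████▒▒▒▒████▒▒▒▒████▒▒▒▒ ┃           


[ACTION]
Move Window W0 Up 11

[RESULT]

       ┏━━━━━━━━━━━━━━━━━━━━━━━━━━━┓                
       ┃ DataTable                 ┃                
       ┠───────────────────────────┨                
      ┏━━━━━━━━━━━━━━━━━━━━━━━━━━━━━━━━━┓           
      ┃ ImageViewer                     ┃           
      ┠─────────────────────────────────┨           
      ┃▒▒▒▒████▒▒▒▒████▒▒▒▒████▒▒▒▒████ ┃           
      ┃▒▒▒▒████▒▒▒▒████▒▒▒▒████▒▒▒▒████ ┃           
      ┃▒▒▒▒████▒▒▒▒████▒▒▒▒████▒▒▒▒████ ┃           
      ┃▒▒▒▒████▒▒▒▒████▒▒▒▒████▒▒▒▒████ ┃           
      ┃████▒▒▒▒████▒▒▒▒████▒▒▒▒████▒▒▒▒ ┃           
      ┃████▒▒▒▒████▒▒▒▒████▒▒▒▒████▒▒▒▒ ┃           
      ┃████▒▒▒▒████▒▒▒▒████▒▒▒▒████▒▒▒▒ ┃           
      ┃████▒▒▒▒████▒▒▒▒████▒▒▒▒████▒▒▒▒ ┃           
      ┃▒▒▒▒████▒▒▒▒████▒▒▒▒████▒▒▒▒████ ┃           
      ┃▒▒▒▒████▒▒▒▒████▒▒▒▒████▒▒▒▒████ ┃           
      ┃▒▒▒▒████▒▒▒▒████▒▒▒▒████▒▒▒▒████ ┃           
      ┃▒▒▒▒████▒▒▒▒████▒▒▒▒████▒▒▒▒████ ┃           
      ┃████▒▒▒▒████▒▒▒▒████▒▒▒▒████▒▒▒▒ ┃           
      ┃████▒▒▒▒████▒▒▒▒████▒▒▒▒████▒▒▒▒ ┃           
      ┃████▒▒▒▒████▒▒▒▒████▒▒▒▒████▒▒▒▒ ┃           
      ┃████▒▒▒▒████▒▒▒▒████▒▒▒▒████▒▒▒▒ ┃           


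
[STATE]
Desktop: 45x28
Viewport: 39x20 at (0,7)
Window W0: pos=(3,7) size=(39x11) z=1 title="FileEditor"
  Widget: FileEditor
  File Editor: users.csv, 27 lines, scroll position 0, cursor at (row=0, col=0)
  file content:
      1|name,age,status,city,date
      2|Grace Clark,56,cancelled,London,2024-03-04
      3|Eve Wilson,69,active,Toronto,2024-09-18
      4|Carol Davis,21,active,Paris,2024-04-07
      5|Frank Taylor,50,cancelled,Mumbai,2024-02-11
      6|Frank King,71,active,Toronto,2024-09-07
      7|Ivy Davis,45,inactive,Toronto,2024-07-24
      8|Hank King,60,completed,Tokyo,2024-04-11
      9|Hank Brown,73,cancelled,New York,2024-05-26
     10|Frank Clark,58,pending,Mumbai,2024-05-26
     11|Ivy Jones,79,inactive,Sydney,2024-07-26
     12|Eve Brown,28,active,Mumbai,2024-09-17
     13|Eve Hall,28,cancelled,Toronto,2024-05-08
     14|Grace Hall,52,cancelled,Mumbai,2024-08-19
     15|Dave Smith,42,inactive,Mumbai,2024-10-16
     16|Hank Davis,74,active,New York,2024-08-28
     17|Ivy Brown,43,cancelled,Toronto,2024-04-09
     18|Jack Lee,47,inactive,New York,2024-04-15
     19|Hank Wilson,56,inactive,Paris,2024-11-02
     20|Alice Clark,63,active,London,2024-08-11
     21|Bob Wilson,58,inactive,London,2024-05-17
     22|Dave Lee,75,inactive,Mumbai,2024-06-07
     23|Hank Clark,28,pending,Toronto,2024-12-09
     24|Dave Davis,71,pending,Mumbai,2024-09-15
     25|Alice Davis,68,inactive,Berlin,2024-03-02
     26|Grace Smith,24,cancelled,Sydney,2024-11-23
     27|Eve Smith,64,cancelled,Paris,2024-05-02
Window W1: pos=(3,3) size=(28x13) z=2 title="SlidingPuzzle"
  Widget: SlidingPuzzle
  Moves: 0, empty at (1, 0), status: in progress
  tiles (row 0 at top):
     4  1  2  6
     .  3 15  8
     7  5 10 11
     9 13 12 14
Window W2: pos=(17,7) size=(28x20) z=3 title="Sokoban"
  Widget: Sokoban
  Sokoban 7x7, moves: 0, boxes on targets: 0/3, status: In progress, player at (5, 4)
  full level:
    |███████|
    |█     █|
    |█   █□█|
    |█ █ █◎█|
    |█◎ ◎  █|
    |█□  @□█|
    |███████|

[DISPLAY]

   ┃│  4 │  1 │  ┏━━━━━━━━━━━━━━━━━━━━━
   ┃├────┼────┼──┃ Sokoban             
   ┃│    │  3 │ 1┠─────────────────────
   ┃├────┼────┼──┃███████              
   ┃│  7 │  5 │ 1┃█     █              
   ┃├────┼────┼──┃█   █□█              
   ┃│  9 │ 13 │ 1┃█ █ █◎█              
   ┃└────┴────┴──┃█◎ ◎  █              
   ┗━━━━━━━━━━━━━┃█□  @□█              
   ┃Ivy Davis,45,┃███████              
   ┗━━━━━━━━━━━━━┃Moves: 0  0/3        
                 ┃                     
                 ┃                     
                 ┃                     
                 ┃                     
                 ┃                     
                 ┃                     
                 ┃                     
                 ┃                     
                 ┗━━━━━━━━━━━━━━━━━━━━━


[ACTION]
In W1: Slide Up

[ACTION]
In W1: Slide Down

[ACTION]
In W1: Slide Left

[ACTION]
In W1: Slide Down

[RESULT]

   ┃│  4 │    │  ┏━━━━━━━━━━━━━━━━━━━━━
   ┃├────┼────┼──┃ Sokoban             
   ┃│  3 │  1 │ 1┠─────────────────────
   ┃├────┼────┼──┃███████              
   ┃│  7 │  5 │ 1┃█     █              
   ┃├────┼────┼──┃█   █□█              
   ┃│  9 │ 13 │ 1┃█ █ █◎█              
   ┃└────┴────┴──┃█◎ ◎  █              
   ┗━━━━━━━━━━━━━┃█□  @□█              
   ┃Ivy Davis,45,┃███████              
   ┗━━━━━━━━━━━━━┃Moves: 0  0/3        
                 ┃                     
                 ┃                     
                 ┃                     
                 ┃                     
                 ┃                     
                 ┃                     
                 ┃                     
                 ┃                     
                 ┗━━━━━━━━━━━━━━━━━━━━━
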